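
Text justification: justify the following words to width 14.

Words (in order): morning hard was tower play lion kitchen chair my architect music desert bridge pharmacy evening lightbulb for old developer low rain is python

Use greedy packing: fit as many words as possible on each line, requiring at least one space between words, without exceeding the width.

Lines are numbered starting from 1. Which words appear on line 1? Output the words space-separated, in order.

Line 1: ['morning', 'hard'] (min_width=12, slack=2)
Line 2: ['was', 'tower', 'play'] (min_width=14, slack=0)
Line 3: ['lion', 'kitchen'] (min_width=12, slack=2)
Line 4: ['chair', 'my'] (min_width=8, slack=6)
Line 5: ['architect'] (min_width=9, slack=5)
Line 6: ['music', 'desert'] (min_width=12, slack=2)
Line 7: ['bridge'] (min_width=6, slack=8)
Line 8: ['pharmacy'] (min_width=8, slack=6)
Line 9: ['evening'] (min_width=7, slack=7)
Line 10: ['lightbulb', 'for'] (min_width=13, slack=1)
Line 11: ['old', 'developer'] (min_width=13, slack=1)
Line 12: ['low', 'rain', 'is'] (min_width=11, slack=3)
Line 13: ['python'] (min_width=6, slack=8)

Answer: morning hard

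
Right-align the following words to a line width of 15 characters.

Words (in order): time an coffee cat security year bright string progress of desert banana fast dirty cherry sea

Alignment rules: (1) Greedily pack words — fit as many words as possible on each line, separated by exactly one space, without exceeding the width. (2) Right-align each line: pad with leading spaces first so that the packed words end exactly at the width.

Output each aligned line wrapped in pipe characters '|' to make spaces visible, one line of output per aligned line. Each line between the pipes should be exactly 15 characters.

Line 1: ['time', 'an', 'coffee'] (min_width=14, slack=1)
Line 2: ['cat', 'security'] (min_width=12, slack=3)
Line 3: ['year', 'bright'] (min_width=11, slack=4)
Line 4: ['string', 'progress'] (min_width=15, slack=0)
Line 5: ['of', 'desert'] (min_width=9, slack=6)
Line 6: ['banana', 'fast'] (min_width=11, slack=4)
Line 7: ['dirty', 'cherry'] (min_width=12, slack=3)
Line 8: ['sea'] (min_width=3, slack=12)

Answer: | time an coffee|
|   cat security|
|    year bright|
|string progress|
|      of desert|
|    banana fast|
|   dirty cherry|
|            sea|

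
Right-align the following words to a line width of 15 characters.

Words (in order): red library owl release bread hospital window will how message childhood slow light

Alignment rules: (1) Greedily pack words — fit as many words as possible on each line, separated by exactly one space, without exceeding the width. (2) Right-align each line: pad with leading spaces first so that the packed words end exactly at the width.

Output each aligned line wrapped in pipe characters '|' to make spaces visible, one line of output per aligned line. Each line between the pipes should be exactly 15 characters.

Line 1: ['red', 'library', 'owl'] (min_width=15, slack=0)
Line 2: ['release', 'bread'] (min_width=13, slack=2)
Line 3: ['hospital', 'window'] (min_width=15, slack=0)
Line 4: ['will', 'how'] (min_width=8, slack=7)
Line 5: ['message'] (min_width=7, slack=8)
Line 6: ['childhood', 'slow'] (min_width=14, slack=1)
Line 7: ['light'] (min_width=5, slack=10)

Answer: |red library owl|
|  release bread|
|hospital window|
|       will how|
|        message|
| childhood slow|
|          light|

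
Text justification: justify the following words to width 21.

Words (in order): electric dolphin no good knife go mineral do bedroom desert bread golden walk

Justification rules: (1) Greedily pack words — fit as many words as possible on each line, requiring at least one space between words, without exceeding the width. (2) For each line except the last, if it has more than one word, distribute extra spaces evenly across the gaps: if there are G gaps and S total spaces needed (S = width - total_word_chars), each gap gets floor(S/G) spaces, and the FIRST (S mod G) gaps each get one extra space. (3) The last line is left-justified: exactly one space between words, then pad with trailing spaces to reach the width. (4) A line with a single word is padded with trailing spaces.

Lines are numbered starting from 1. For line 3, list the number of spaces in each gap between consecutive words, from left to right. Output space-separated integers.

Answer: 3 3

Derivation:
Line 1: ['electric', 'dolphin', 'no'] (min_width=19, slack=2)
Line 2: ['good', 'knife', 'go', 'mineral'] (min_width=21, slack=0)
Line 3: ['do', 'bedroom', 'desert'] (min_width=17, slack=4)
Line 4: ['bread', 'golden', 'walk'] (min_width=17, slack=4)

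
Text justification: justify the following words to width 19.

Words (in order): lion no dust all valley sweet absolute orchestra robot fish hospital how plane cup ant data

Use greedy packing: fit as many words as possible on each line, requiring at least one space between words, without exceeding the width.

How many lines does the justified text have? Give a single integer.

Answer: 6

Derivation:
Line 1: ['lion', 'no', 'dust', 'all'] (min_width=16, slack=3)
Line 2: ['valley', 'sweet'] (min_width=12, slack=7)
Line 3: ['absolute', 'orchestra'] (min_width=18, slack=1)
Line 4: ['robot', 'fish', 'hospital'] (min_width=19, slack=0)
Line 5: ['how', 'plane', 'cup', 'ant'] (min_width=17, slack=2)
Line 6: ['data'] (min_width=4, slack=15)
Total lines: 6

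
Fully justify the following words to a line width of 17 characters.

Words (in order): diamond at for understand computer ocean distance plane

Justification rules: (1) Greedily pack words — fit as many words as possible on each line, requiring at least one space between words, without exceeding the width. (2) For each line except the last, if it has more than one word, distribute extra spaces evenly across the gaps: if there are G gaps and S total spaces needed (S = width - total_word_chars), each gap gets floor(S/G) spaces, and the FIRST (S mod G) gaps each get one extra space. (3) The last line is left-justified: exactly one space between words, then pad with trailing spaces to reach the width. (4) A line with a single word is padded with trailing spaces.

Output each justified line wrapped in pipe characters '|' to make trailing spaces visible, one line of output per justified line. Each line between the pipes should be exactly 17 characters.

Answer: |diamond   at  for|
|understand       |
|computer    ocean|
|distance plane   |

Derivation:
Line 1: ['diamond', 'at', 'for'] (min_width=14, slack=3)
Line 2: ['understand'] (min_width=10, slack=7)
Line 3: ['computer', 'ocean'] (min_width=14, slack=3)
Line 4: ['distance', 'plane'] (min_width=14, slack=3)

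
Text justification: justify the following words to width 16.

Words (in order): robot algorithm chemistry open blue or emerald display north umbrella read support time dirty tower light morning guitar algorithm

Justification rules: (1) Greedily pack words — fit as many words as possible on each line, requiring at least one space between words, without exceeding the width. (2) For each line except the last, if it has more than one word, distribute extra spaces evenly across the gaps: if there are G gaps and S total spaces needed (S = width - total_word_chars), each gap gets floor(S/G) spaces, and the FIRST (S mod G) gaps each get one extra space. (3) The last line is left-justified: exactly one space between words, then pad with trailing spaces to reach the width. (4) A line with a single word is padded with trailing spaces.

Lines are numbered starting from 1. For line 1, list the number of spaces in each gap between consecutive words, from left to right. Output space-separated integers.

Answer: 2

Derivation:
Line 1: ['robot', 'algorithm'] (min_width=15, slack=1)
Line 2: ['chemistry', 'open'] (min_width=14, slack=2)
Line 3: ['blue', 'or', 'emerald'] (min_width=15, slack=1)
Line 4: ['display', 'north'] (min_width=13, slack=3)
Line 5: ['umbrella', 'read'] (min_width=13, slack=3)
Line 6: ['support', 'time'] (min_width=12, slack=4)
Line 7: ['dirty', 'tower'] (min_width=11, slack=5)
Line 8: ['light', 'morning'] (min_width=13, slack=3)
Line 9: ['guitar', 'algorithm'] (min_width=16, slack=0)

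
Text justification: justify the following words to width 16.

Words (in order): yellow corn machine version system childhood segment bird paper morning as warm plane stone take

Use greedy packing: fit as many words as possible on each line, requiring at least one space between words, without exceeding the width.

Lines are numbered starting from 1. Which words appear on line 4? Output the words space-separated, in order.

Line 1: ['yellow', 'corn'] (min_width=11, slack=5)
Line 2: ['machine', 'version'] (min_width=15, slack=1)
Line 3: ['system', 'childhood'] (min_width=16, slack=0)
Line 4: ['segment', 'bird'] (min_width=12, slack=4)
Line 5: ['paper', 'morning', 'as'] (min_width=16, slack=0)
Line 6: ['warm', 'plane', 'stone'] (min_width=16, slack=0)
Line 7: ['take'] (min_width=4, slack=12)

Answer: segment bird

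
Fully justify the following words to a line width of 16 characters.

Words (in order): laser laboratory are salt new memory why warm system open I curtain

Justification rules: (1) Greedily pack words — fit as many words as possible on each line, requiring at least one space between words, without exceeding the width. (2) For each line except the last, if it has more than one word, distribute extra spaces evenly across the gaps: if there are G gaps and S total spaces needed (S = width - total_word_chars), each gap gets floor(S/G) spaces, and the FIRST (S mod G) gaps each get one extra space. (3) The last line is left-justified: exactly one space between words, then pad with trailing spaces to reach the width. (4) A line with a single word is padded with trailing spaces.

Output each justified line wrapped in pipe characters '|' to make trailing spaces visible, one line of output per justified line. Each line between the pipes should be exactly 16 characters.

Answer: |laser laboratory|
|are   salt   new|
|memory  why warm|
|system   open  I|
|curtain         |

Derivation:
Line 1: ['laser', 'laboratory'] (min_width=16, slack=0)
Line 2: ['are', 'salt', 'new'] (min_width=12, slack=4)
Line 3: ['memory', 'why', 'warm'] (min_width=15, slack=1)
Line 4: ['system', 'open', 'I'] (min_width=13, slack=3)
Line 5: ['curtain'] (min_width=7, slack=9)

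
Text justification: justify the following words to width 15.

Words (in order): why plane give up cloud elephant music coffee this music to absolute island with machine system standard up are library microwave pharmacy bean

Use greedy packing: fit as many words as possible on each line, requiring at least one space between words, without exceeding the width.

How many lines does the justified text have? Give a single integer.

Line 1: ['why', 'plane', 'give'] (min_width=14, slack=1)
Line 2: ['up', 'cloud'] (min_width=8, slack=7)
Line 3: ['elephant', 'music'] (min_width=14, slack=1)
Line 4: ['coffee', 'this'] (min_width=11, slack=4)
Line 5: ['music', 'to'] (min_width=8, slack=7)
Line 6: ['absolute', 'island'] (min_width=15, slack=0)
Line 7: ['with', 'machine'] (min_width=12, slack=3)
Line 8: ['system', 'standard'] (min_width=15, slack=0)
Line 9: ['up', 'are', 'library'] (min_width=14, slack=1)
Line 10: ['microwave'] (min_width=9, slack=6)
Line 11: ['pharmacy', 'bean'] (min_width=13, slack=2)
Total lines: 11

Answer: 11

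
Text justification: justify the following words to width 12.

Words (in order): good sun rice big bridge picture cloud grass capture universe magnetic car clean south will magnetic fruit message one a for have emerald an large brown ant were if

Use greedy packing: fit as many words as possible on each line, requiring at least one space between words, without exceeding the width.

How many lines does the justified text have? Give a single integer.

Line 1: ['good', 'sun'] (min_width=8, slack=4)
Line 2: ['rice', 'big'] (min_width=8, slack=4)
Line 3: ['bridge'] (min_width=6, slack=6)
Line 4: ['picture'] (min_width=7, slack=5)
Line 5: ['cloud', 'grass'] (min_width=11, slack=1)
Line 6: ['capture'] (min_width=7, slack=5)
Line 7: ['universe'] (min_width=8, slack=4)
Line 8: ['magnetic', 'car'] (min_width=12, slack=0)
Line 9: ['clean', 'south'] (min_width=11, slack=1)
Line 10: ['will'] (min_width=4, slack=8)
Line 11: ['magnetic'] (min_width=8, slack=4)
Line 12: ['fruit'] (min_width=5, slack=7)
Line 13: ['message', 'one'] (min_width=11, slack=1)
Line 14: ['a', 'for', 'have'] (min_width=10, slack=2)
Line 15: ['emerald', 'an'] (min_width=10, slack=2)
Line 16: ['large', 'brown'] (min_width=11, slack=1)
Line 17: ['ant', 'were', 'if'] (min_width=11, slack=1)
Total lines: 17

Answer: 17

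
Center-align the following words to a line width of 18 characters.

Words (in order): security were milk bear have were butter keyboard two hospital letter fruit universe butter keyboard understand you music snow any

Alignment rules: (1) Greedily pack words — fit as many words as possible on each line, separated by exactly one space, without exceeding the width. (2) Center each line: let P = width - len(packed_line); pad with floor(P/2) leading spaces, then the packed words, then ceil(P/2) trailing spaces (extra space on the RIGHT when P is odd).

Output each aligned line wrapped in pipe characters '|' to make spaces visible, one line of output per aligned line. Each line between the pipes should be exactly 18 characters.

Answer: |security were milk|
|  bear have were  |
| butter keyboard  |
|   two hospital   |
|   letter fruit   |
| universe butter  |
|     keyboard     |
|  understand you  |
|  music snow any  |

Derivation:
Line 1: ['security', 'were', 'milk'] (min_width=18, slack=0)
Line 2: ['bear', 'have', 'were'] (min_width=14, slack=4)
Line 3: ['butter', 'keyboard'] (min_width=15, slack=3)
Line 4: ['two', 'hospital'] (min_width=12, slack=6)
Line 5: ['letter', 'fruit'] (min_width=12, slack=6)
Line 6: ['universe', 'butter'] (min_width=15, slack=3)
Line 7: ['keyboard'] (min_width=8, slack=10)
Line 8: ['understand', 'you'] (min_width=14, slack=4)
Line 9: ['music', 'snow', 'any'] (min_width=14, slack=4)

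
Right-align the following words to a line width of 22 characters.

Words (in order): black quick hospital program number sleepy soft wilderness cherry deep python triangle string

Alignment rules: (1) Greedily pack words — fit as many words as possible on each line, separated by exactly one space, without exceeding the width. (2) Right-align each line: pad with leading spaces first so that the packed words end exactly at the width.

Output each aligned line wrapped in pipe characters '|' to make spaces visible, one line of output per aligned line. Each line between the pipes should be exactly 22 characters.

Answer: |  black quick hospital|
| program number sleepy|
|soft wilderness cherry|
|  deep python triangle|
|                string|

Derivation:
Line 1: ['black', 'quick', 'hospital'] (min_width=20, slack=2)
Line 2: ['program', 'number', 'sleepy'] (min_width=21, slack=1)
Line 3: ['soft', 'wilderness', 'cherry'] (min_width=22, slack=0)
Line 4: ['deep', 'python', 'triangle'] (min_width=20, slack=2)
Line 5: ['string'] (min_width=6, slack=16)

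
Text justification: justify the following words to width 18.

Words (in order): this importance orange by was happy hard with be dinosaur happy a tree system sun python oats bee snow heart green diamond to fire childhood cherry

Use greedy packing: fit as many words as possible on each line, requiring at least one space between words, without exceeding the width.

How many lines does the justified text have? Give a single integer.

Answer: 9

Derivation:
Line 1: ['this', 'importance'] (min_width=15, slack=3)
Line 2: ['orange', 'by', 'was'] (min_width=13, slack=5)
Line 3: ['happy', 'hard', 'with', 'be'] (min_width=18, slack=0)
Line 4: ['dinosaur', 'happy', 'a'] (min_width=16, slack=2)
Line 5: ['tree', 'system', 'sun'] (min_width=15, slack=3)
Line 6: ['python', 'oats', 'bee'] (min_width=15, slack=3)
Line 7: ['snow', 'heart', 'green'] (min_width=16, slack=2)
Line 8: ['diamond', 'to', 'fire'] (min_width=15, slack=3)
Line 9: ['childhood', 'cherry'] (min_width=16, slack=2)
Total lines: 9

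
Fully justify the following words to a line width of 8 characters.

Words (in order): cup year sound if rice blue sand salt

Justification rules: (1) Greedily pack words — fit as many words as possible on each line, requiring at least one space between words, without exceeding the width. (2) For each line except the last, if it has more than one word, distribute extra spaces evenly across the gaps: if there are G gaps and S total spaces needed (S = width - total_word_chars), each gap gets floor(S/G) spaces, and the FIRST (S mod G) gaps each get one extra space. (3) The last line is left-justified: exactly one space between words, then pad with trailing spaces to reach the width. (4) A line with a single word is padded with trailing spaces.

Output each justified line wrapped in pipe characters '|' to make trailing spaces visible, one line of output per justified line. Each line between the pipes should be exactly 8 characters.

Answer: |cup year|
|sound if|
|rice    |
|blue    |
|sand    |
|salt    |

Derivation:
Line 1: ['cup', 'year'] (min_width=8, slack=0)
Line 2: ['sound', 'if'] (min_width=8, slack=0)
Line 3: ['rice'] (min_width=4, slack=4)
Line 4: ['blue'] (min_width=4, slack=4)
Line 5: ['sand'] (min_width=4, slack=4)
Line 6: ['salt'] (min_width=4, slack=4)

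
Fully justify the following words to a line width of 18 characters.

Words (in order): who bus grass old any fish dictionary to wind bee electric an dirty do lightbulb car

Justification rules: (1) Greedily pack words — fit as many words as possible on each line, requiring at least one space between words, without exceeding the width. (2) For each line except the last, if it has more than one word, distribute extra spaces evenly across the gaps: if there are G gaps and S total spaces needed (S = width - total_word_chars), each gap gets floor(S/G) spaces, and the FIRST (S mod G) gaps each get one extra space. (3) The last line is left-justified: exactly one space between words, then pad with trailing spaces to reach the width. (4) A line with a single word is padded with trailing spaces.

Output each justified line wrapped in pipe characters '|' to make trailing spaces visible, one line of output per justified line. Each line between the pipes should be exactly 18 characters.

Line 1: ['who', 'bus', 'grass', 'old'] (min_width=17, slack=1)
Line 2: ['any', 'fish'] (min_width=8, slack=10)
Line 3: ['dictionary', 'to', 'wind'] (min_width=18, slack=0)
Line 4: ['bee', 'electric', 'an'] (min_width=15, slack=3)
Line 5: ['dirty', 'do', 'lightbulb'] (min_width=18, slack=0)
Line 6: ['car'] (min_width=3, slack=15)

Answer: |who  bus grass old|
|any           fish|
|dictionary to wind|
|bee   electric  an|
|dirty do lightbulb|
|car               |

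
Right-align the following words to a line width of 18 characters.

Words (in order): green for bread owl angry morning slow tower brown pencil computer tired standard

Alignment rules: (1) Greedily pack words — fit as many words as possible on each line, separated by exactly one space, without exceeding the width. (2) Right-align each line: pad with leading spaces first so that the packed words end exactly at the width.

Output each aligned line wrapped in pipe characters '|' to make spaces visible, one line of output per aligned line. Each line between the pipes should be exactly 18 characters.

Answer: |   green for bread|
| owl angry morning|
|  slow tower brown|
|   pencil computer|
|    tired standard|

Derivation:
Line 1: ['green', 'for', 'bread'] (min_width=15, slack=3)
Line 2: ['owl', 'angry', 'morning'] (min_width=17, slack=1)
Line 3: ['slow', 'tower', 'brown'] (min_width=16, slack=2)
Line 4: ['pencil', 'computer'] (min_width=15, slack=3)
Line 5: ['tired', 'standard'] (min_width=14, slack=4)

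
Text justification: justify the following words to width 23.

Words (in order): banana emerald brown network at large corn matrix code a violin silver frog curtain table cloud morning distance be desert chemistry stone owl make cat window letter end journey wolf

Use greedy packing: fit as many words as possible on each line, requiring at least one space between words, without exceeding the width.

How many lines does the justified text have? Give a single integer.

Answer: 9

Derivation:
Line 1: ['banana', 'emerald', 'brown'] (min_width=20, slack=3)
Line 2: ['network', 'at', 'large', 'corn'] (min_width=21, slack=2)
Line 3: ['matrix', 'code', 'a', 'violin'] (min_width=20, slack=3)
Line 4: ['silver', 'frog', 'curtain'] (min_width=19, slack=4)
Line 5: ['table', 'cloud', 'morning'] (min_width=19, slack=4)
Line 6: ['distance', 'be', 'desert'] (min_width=18, slack=5)
Line 7: ['chemistry', 'stone', 'owl'] (min_width=19, slack=4)
Line 8: ['make', 'cat', 'window', 'letter'] (min_width=22, slack=1)
Line 9: ['end', 'journey', 'wolf'] (min_width=16, slack=7)
Total lines: 9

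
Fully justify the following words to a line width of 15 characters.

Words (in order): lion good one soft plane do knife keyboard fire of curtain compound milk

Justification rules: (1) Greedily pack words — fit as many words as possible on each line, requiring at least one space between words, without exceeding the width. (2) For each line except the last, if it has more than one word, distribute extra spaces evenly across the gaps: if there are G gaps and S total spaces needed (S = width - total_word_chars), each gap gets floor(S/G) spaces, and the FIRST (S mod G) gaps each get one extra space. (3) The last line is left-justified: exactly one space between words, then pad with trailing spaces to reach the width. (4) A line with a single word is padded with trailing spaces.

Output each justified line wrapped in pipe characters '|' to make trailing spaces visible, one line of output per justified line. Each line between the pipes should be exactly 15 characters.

Line 1: ['lion', 'good', 'one'] (min_width=13, slack=2)
Line 2: ['soft', 'plane', 'do'] (min_width=13, slack=2)
Line 3: ['knife', 'keyboard'] (min_width=14, slack=1)
Line 4: ['fire', 'of', 'curtain'] (min_width=15, slack=0)
Line 5: ['compound', 'milk'] (min_width=13, slack=2)

Answer: |lion  good  one|
|soft  plane  do|
|knife  keyboard|
|fire of curtain|
|compound milk  |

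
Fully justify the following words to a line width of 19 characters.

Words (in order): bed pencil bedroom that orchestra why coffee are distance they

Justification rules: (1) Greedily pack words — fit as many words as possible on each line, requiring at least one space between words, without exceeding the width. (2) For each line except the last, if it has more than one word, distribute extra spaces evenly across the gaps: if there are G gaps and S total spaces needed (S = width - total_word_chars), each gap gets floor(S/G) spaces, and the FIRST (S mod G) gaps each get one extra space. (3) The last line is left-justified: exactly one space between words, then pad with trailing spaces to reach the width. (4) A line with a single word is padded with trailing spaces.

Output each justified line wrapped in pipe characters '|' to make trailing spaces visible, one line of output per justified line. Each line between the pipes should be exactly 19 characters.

Line 1: ['bed', 'pencil', 'bedroom'] (min_width=18, slack=1)
Line 2: ['that', 'orchestra', 'why'] (min_width=18, slack=1)
Line 3: ['coffee', 'are', 'distance'] (min_width=19, slack=0)
Line 4: ['they'] (min_width=4, slack=15)

Answer: |bed  pencil bedroom|
|that  orchestra why|
|coffee are distance|
|they               |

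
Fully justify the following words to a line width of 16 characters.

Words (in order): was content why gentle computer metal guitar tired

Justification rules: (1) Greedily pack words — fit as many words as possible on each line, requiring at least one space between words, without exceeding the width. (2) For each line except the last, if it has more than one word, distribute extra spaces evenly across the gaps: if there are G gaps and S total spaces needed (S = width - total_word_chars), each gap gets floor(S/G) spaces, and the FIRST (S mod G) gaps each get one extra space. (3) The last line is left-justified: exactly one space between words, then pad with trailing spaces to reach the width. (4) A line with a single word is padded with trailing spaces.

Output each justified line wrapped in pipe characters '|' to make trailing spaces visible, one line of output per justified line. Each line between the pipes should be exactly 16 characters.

Answer: |was  content why|
|gentle  computer|
|metal     guitar|
|tired           |

Derivation:
Line 1: ['was', 'content', 'why'] (min_width=15, slack=1)
Line 2: ['gentle', 'computer'] (min_width=15, slack=1)
Line 3: ['metal', 'guitar'] (min_width=12, slack=4)
Line 4: ['tired'] (min_width=5, slack=11)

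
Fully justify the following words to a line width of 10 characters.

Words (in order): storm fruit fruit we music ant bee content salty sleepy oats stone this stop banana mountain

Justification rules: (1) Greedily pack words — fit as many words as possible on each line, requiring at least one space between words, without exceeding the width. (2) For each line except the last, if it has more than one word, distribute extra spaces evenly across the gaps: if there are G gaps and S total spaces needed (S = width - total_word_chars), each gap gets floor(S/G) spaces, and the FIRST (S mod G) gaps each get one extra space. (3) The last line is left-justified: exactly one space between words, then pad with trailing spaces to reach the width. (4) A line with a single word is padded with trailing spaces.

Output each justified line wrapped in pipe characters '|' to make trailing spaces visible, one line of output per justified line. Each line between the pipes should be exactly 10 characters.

Line 1: ['storm'] (min_width=5, slack=5)
Line 2: ['fruit'] (min_width=5, slack=5)
Line 3: ['fruit', 'we'] (min_width=8, slack=2)
Line 4: ['music', 'ant'] (min_width=9, slack=1)
Line 5: ['bee'] (min_width=3, slack=7)
Line 6: ['content'] (min_width=7, slack=3)
Line 7: ['salty'] (min_width=5, slack=5)
Line 8: ['sleepy'] (min_width=6, slack=4)
Line 9: ['oats', 'stone'] (min_width=10, slack=0)
Line 10: ['this', 'stop'] (min_width=9, slack=1)
Line 11: ['banana'] (min_width=6, slack=4)
Line 12: ['mountain'] (min_width=8, slack=2)

Answer: |storm     |
|fruit     |
|fruit   we|
|music  ant|
|bee       |
|content   |
|salty     |
|sleepy    |
|oats stone|
|this  stop|
|banana    |
|mountain  |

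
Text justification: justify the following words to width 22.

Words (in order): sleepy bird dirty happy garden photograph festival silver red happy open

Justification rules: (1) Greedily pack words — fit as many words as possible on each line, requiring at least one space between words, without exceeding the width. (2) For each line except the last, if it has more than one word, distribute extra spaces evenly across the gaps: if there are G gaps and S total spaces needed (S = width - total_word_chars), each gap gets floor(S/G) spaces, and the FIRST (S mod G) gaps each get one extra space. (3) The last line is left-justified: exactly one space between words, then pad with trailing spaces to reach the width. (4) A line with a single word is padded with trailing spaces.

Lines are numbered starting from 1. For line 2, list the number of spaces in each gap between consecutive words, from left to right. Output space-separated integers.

Line 1: ['sleepy', 'bird', 'dirty'] (min_width=17, slack=5)
Line 2: ['happy', 'garden'] (min_width=12, slack=10)
Line 3: ['photograph', 'festival'] (min_width=19, slack=3)
Line 4: ['silver', 'red', 'happy', 'open'] (min_width=21, slack=1)

Answer: 11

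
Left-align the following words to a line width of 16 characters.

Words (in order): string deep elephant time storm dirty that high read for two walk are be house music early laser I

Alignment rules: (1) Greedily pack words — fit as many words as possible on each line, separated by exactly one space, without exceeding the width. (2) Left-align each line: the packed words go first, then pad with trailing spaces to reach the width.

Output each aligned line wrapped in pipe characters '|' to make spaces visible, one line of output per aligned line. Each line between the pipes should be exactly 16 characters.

Answer: |string deep     |
|elephant time   |
|storm dirty that|
|high read for   |
|two walk are be |
|house music     |
|early laser I   |

Derivation:
Line 1: ['string', 'deep'] (min_width=11, slack=5)
Line 2: ['elephant', 'time'] (min_width=13, slack=3)
Line 3: ['storm', 'dirty', 'that'] (min_width=16, slack=0)
Line 4: ['high', 'read', 'for'] (min_width=13, slack=3)
Line 5: ['two', 'walk', 'are', 'be'] (min_width=15, slack=1)
Line 6: ['house', 'music'] (min_width=11, slack=5)
Line 7: ['early', 'laser', 'I'] (min_width=13, slack=3)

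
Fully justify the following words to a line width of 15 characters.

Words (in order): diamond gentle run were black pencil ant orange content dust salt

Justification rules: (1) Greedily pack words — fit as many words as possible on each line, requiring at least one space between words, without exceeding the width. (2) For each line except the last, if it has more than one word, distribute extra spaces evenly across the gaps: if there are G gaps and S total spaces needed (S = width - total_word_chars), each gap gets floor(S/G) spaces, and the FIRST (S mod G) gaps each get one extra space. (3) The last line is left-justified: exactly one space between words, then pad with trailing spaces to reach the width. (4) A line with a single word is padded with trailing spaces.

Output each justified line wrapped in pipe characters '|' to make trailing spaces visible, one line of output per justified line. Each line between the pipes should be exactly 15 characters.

Line 1: ['diamond', 'gentle'] (min_width=14, slack=1)
Line 2: ['run', 'were', 'black'] (min_width=14, slack=1)
Line 3: ['pencil', 'ant'] (min_width=10, slack=5)
Line 4: ['orange', 'content'] (min_width=14, slack=1)
Line 5: ['dust', 'salt'] (min_width=9, slack=6)

Answer: |diamond  gentle|
|run  were black|
|pencil      ant|
|orange  content|
|dust salt      |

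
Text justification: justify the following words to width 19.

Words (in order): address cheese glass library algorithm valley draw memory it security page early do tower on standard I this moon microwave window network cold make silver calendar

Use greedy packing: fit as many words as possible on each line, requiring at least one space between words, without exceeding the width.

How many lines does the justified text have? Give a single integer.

Line 1: ['address', 'cheese'] (min_width=14, slack=5)
Line 2: ['glass', 'library'] (min_width=13, slack=6)
Line 3: ['algorithm', 'valley'] (min_width=16, slack=3)
Line 4: ['draw', 'memory', 'it'] (min_width=14, slack=5)
Line 5: ['security', 'page', 'early'] (min_width=19, slack=0)
Line 6: ['do', 'tower', 'on'] (min_width=11, slack=8)
Line 7: ['standard', 'I', 'this'] (min_width=15, slack=4)
Line 8: ['moon', 'microwave'] (min_width=14, slack=5)
Line 9: ['window', 'network', 'cold'] (min_width=19, slack=0)
Line 10: ['make', 'silver'] (min_width=11, slack=8)
Line 11: ['calendar'] (min_width=8, slack=11)
Total lines: 11

Answer: 11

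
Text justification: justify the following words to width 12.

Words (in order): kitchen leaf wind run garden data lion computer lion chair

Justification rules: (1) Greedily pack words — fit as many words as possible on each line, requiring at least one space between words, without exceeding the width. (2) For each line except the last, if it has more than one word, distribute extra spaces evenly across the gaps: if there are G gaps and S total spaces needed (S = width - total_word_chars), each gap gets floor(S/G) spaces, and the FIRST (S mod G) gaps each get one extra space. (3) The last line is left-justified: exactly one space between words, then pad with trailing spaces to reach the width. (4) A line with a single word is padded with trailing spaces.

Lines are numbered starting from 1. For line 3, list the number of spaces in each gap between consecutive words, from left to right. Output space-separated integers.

Line 1: ['kitchen', 'leaf'] (min_width=12, slack=0)
Line 2: ['wind', 'run'] (min_width=8, slack=4)
Line 3: ['garden', 'data'] (min_width=11, slack=1)
Line 4: ['lion'] (min_width=4, slack=8)
Line 5: ['computer'] (min_width=8, slack=4)
Line 6: ['lion', 'chair'] (min_width=10, slack=2)

Answer: 2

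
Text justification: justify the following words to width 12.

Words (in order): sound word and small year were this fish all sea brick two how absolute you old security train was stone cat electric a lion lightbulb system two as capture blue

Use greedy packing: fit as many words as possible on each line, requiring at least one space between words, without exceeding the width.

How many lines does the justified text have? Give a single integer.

Answer: 17

Derivation:
Line 1: ['sound', 'word'] (min_width=10, slack=2)
Line 2: ['and', 'small'] (min_width=9, slack=3)
Line 3: ['year', 'were'] (min_width=9, slack=3)
Line 4: ['this', 'fish'] (min_width=9, slack=3)
Line 5: ['all', 'sea'] (min_width=7, slack=5)
Line 6: ['brick', 'two'] (min_width=9, slack=3)
Line 7: ['how', 'absolute'] (min_width=12, slack=0)
Line 8: ['you', 'old'] (min_width=7, slack=5)
Line 9: ['security'] (min_width=8, slack=4)
Line 10: ['train', 'was'] (min_width=9, slack=3)
Line 11: ['stone', 'cat'] (min_width=9, slack=3)
Line 12: ['electric', 'a'] (min_width=10, slack=2)
Line 13: ['lion'] (min_width=4, slack=8)
Line 14: ['lightbulb'] (min_width=9, slack=3)
Line 15: ['system', 'two'] (min_width=10, slack=2)
Line 16: ['as', 'capture'] (min_width=10, slack=2)
Line 17: ['blue'] (min_width=4, slack=8)
Total lines: 17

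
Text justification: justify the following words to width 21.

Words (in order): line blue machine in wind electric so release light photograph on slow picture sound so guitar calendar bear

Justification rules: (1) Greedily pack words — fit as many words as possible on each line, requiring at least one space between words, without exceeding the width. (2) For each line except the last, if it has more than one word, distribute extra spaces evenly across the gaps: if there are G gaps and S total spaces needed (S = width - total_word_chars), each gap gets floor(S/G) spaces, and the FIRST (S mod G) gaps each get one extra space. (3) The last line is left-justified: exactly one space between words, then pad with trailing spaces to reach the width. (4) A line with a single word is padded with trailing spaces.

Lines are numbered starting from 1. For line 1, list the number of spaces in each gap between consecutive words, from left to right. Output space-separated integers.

Answer: 2 1 1

Derivation:
Line 1: ['line', 'blue', 'machine', 'in'] (min_width=20, slack=1)
Line 2: ['wind', 'electric', 'so'] (min_width=16, slack=5)
Line 3: ['release', 'light'] (min_width=13, slack=8)
Line 4: ['photograph', 'on', 'slow'] (min_width=18, slack=3)
Line 5: ['picture', 'sound', 'so'] (min_width=16, slack=5)
Line 6: ['guitar', 'calendar', 'bear'] (min_width=20, slack=1)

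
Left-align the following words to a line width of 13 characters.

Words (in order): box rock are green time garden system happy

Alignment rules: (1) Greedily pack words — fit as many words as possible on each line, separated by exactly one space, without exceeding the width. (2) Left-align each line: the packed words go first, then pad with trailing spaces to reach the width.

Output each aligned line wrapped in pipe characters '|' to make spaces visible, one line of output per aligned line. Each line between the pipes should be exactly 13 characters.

Answer: |box rock are |
|green time   |
|garden system|
|happy        |

Derivation:
Line 1: ['box', 'rock', 'are'] (min_width=12, slack=1)
Line 2: ['green', 'time'] (min_width=10, slack=3)
Line 3: ['garden', 'system'] (min_width=13, slack=0)
Line 4: ['happy'] (min_width=5, slack=8)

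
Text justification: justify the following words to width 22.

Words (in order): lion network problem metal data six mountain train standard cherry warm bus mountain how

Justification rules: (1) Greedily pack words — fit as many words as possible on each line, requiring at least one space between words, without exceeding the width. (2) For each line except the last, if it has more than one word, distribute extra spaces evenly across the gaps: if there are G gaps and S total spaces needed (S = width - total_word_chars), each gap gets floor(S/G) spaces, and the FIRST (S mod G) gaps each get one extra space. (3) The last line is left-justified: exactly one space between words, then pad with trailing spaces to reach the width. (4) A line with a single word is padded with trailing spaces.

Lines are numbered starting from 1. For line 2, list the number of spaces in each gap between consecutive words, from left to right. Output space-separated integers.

Line 1: ['lion', 'network', 'problem'] (min_width=20, slack=2)
Line 2: ['metal', 'data', 'six'] (min_width=14, slack=8)
Line 3: ['mountain', 'train'] (min_width=14, slack=8)
Line 4: ['standard', 'cherry', 'warm'] (min_width=20, slack=2)
Line 5: ['bus', 'mountain', 'how'] (min_width=16, slack=6)

Answer: 5 5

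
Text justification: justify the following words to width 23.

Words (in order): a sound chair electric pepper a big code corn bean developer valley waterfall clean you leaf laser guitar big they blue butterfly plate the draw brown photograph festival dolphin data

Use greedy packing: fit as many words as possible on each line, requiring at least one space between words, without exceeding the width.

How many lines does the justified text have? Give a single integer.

Line 1: ['a', 'sound', 'chair', 'electric'] (min_width=22, slack=1)
Line 2: ['pepper', 'a', 'big', 'code', 'corn'] (min_width=22, slack=1)
Line 3: ['bean', 'developer', 'valley'] (min_width=21, slack=2)
Line 4: ['waterfall', 'clean', 'you'] (min_width=19, slack=4)
Line 5: ['leaf', 'laser', 'guitar', 'big'] (min_width=21, slack=2)
Line 6: ['they', 'blue', 'butterfly'] (min_width=19, slack=4)
Line 7: ['plate', 'the', 'draw', 'brown'] (min_width=20, slack=3)
Line 8: ['photograph', 'festival'] (min_width=19, slack=4)
Line 9: ['dolphin', 'data'] (min_width=12, slack=11)
Total lines: 9

Answer: 9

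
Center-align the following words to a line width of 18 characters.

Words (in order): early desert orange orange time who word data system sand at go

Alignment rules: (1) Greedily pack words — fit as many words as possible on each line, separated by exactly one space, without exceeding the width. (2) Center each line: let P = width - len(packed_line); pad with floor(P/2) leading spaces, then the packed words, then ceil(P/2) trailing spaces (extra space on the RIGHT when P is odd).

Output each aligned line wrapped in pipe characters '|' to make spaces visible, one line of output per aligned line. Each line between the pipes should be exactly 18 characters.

Line 1: ['early', 'desert'] (min_width=12, slack=6)
Line 2: ['orange', 'orange', 'time'] (min_width=18, slack=0)
Line 3: ['who', 'word', 'data'] (min_width=13, slack=5)
Line 4: ['system', 'sand', 'at', 'go'] (min_width=17, slack=1)

Answer: |   early desert   |
|orange orange time|
|  who word data   |
|system sand at go |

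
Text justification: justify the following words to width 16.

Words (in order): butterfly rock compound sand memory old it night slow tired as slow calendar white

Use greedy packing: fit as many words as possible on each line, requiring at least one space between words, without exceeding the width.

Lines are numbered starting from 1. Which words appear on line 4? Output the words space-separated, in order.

Answer: night slow tired

Derivation:
Line 1: ['butterfly', 'rock'] (min_width=14, slack=2)
Line 2: ['compound', 'sand'] (min_width=13, slack=3)
Line 3: ['memory', 'old', 'it'] (min_width=13, slack=3)
Line 4: ['night', 'slow', 'tired'] (min_width=16, slack=0)
Line 5: ['as', 'slow', 'calendar'] (min_width=16, slack=0)
Line 6: ['white'] (min_width=5, slack=11)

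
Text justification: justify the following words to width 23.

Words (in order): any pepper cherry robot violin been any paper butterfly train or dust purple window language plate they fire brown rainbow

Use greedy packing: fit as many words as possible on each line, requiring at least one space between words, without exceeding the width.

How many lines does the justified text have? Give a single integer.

Line 1: ['any', 'pepper', 'cherry', 'robot'] (min_width=23, slack=0)
Line 2: ['violin', 'been', 'any', 'paper'] (min_width=21, slack=2)
Line 3: ['butterfly', 'train', 'or', 'dust'] (min_width=23, slack=0)
Line 4: ['purple', 'window', 'language'] (min_width=22, slack=1)
Line 5: ['plate', 'they', 'fire', 'brown'] (min_width=21, slack=2)
Line 6: ['rainbow'] (min_width=7, slack=16)
Total lines: 6

Answer: 6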